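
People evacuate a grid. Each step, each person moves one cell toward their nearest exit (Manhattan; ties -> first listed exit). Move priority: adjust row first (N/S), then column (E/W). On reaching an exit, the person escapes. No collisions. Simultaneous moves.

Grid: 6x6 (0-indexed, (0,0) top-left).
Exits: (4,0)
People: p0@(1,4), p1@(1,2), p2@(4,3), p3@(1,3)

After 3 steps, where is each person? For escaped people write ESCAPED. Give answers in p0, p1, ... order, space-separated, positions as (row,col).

Step 1: p0:(1,4)->(2,4) | p1:(1,2)->(2,2) | p2:(4,3)->(4,2) | p3:(1,3)->(2,3)
Step 2: p0:(2,4)->(3,4) | p1:(2,2)->(3,2) | p2:(4,2)->(4,1) | p3:(2,3)->(3,3)
Step 3: p0:(3,4)->(4,4) | p1:(3,2)->(4,2) | p2:(4,1)->(4,0)->EXIT | p3:(3,3)->(4,3)

(4,4) (4,2) ESCAPED (4,3)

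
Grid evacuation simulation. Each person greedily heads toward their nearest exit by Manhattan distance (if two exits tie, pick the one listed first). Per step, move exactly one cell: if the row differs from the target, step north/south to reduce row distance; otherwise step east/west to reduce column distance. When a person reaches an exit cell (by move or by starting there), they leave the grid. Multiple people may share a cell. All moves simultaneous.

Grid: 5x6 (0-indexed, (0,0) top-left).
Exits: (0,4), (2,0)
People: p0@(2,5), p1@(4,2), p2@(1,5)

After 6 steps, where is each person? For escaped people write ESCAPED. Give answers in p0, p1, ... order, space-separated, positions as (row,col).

Step 1: p0:(2,5)->(1,5) | p1:(4,2)->(3,2) | p2:(1,5)->(0,5)
Step 2: p0:(1,5)->(0,5) | p1:(3,2)->(2,2) | p2:(0,5)->(0,4)->EXIT
Step 3: p0:(0,5)->(0,4)->EXIT | p1:(2,2)->(2,1) | p2:escaped
Step 4: p0:escaped | p1:(2,1)->(2,0)->EXIT | p2:escaped

ESCAPED ESCAPED ESCAPED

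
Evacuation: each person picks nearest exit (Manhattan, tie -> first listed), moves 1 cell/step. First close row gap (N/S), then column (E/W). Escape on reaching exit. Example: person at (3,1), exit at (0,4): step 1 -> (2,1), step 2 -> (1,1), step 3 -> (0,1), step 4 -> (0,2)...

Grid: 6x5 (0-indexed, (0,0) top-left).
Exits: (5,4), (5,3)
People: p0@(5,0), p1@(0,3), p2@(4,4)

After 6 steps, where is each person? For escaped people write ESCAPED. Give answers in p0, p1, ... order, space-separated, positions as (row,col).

Step 1: p0:(5,0)->(5,1) | p1:(0,3)->(1,3) | p2:(4,4)->(5,4)->EXIT
Step 2: p0:(5,1)->(5,2) | p1:(1,3)->(2,3) | p2:escaped
Step 3: p0:(5,2)->(5,3)->EXIT | p1:(2,3)->(3,3) | p2:escaped
Step 4: p0:escaped | p1:(3,3)->(4,3) | p2:escaped
Step 5: p0:escaped | p1:(4,3)->(5,3)->EXIT | p2:escaped

ESCAPED ESCAPED ESCAPED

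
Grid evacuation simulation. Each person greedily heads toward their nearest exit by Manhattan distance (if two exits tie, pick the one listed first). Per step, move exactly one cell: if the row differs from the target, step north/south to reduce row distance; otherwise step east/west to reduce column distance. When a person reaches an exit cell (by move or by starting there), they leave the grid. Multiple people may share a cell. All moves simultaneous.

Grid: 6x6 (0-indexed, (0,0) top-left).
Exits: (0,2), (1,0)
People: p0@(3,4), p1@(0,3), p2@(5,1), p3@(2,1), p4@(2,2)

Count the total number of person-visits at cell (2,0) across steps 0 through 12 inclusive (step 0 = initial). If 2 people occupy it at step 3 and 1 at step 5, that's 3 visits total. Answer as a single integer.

Answer: 0

Derivation:
Step 0: p0@(3,4) p1@(0,3) p2@(5,1) p3@(2,1) p4@(2,2) -> at (2,0): 0 [-], cum=0
Step 1: p0@(2,4) p1@ESC p2@(4,1) p3@(1,1) p4@(1,2) -> at (2,0): 0 [-], cum=0
Step 2: p0@(1,4) p1@ESC p2@(3,1) p3@ESC p4@ESC -> at (2,0): 0 [-], cum=0
Step 3: p0@(0,4) p1@ESC p2@(2,1) p3@ESC p4@ESC -> at (2,0): 0 [-], cum=0
Step 4: p0@(0,3) p1@ESC p2@(1,1) p3@ESC p4@ESC -> at (2,0): 0 [-], cum=0
Step 5: p0@ESC p1@ESC p2@ESC p3@ESC p4@ESC -> at (2,0): 0 [-], cum=0
Total visits = 0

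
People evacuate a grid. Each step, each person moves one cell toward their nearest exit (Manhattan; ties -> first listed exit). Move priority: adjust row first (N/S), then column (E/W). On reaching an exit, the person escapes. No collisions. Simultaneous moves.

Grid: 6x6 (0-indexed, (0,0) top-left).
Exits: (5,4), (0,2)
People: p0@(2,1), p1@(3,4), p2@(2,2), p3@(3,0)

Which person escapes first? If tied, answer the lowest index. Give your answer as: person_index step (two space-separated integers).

Step 1: p0:(2,1)->(1,1) | p1:(3,4)->(4,4) | p2:(2,2)->(1,2) | p3:(3,0)->(2,0)
Step 2: p0:(1,1)->(0,1) | p1:(4,4)->(5,4)->EXIT | p2:(1,2)->(0,2)->EXIT | p3:(2,0)->(1,0)
Step 3: p0:(0,1)->(0,2)->EXIT | p1:escaped | p2:escaped | p3:(1,0)->(0,0)
Step 4: p0:escaped | p1:escaped | p2:escaped | p3:(0,0)->(0,1)
Step 5: p0:escaped | p1:escaped | p2:escaped | p3:(0,1)->(0,2)->EXIT
Exit steps: [3, 2, 2, 5]
First to escape: p1 at step 2

Answer: 1 2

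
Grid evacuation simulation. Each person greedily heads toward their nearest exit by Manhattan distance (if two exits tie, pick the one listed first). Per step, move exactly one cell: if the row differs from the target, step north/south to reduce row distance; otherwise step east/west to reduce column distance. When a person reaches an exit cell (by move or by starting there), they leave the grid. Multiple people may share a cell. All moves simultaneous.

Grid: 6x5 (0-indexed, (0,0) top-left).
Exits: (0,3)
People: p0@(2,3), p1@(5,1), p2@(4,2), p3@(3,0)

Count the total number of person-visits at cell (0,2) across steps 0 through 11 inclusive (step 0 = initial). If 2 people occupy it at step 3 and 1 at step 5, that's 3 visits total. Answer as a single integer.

Answer: 3

Derivation:
Step 0: p0@(2,3) p1@(5,1) p2@(4,2) p3@(3,0) -> at (0,2): 0 [-], cum=0
Step 1: p0@(1,3) p1@(4,1) p2@(3,2) p3@(2,0) -> at (0,2): 0 [-], cum=0
Step 2: p0@ESC p1@(3,1) p2@(2,2) p3@(1,0) -> at (0,2): 0 [-], cum=0
Step 3: p0@ESC p1@(2,1) p2@(1,2) p3@(0,0) -> at (0,2): 0 [-], cum=0
Step 4: p0@ESC p1@(1,1) p2@(0,2) p3@(0,1) -> at (0,2): 1 [p2], cum=1
Step 5: p0@ESC p1@(0,1) p2@ESC p3@(0,2) -> at (0,2): 1 [p3], cum=2
Step 6: p0@ESC p1@(0,2) p2@ESC p3@ESC -> at (0,2): 1 [p1], cum=3
Step 7: p0@ESC p1@ESC p2@ESC p3@ESC -> at (0,2): 0 [-], cum=3
Total visits = 3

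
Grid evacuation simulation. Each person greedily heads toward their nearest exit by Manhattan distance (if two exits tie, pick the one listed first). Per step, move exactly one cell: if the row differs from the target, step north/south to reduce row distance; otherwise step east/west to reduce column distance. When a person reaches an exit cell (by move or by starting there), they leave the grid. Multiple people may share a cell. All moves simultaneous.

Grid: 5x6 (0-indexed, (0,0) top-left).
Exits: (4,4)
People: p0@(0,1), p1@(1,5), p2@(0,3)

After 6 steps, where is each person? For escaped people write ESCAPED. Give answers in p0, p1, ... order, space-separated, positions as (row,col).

Step 1: p0:(0,1)->(1,1) | p1:(1,5)->(2,5) | p2:(0,3)->(1,3)
Step 2: p0:(1,1)->(2,1) | p1:(2,5)->(3,5) | p2:(1,3)->(2,3)
Step 3: p0:(2,1)->(3,1) | p1:(3,5)->(4,5) | p2:(2,3)->(3,3)
Step 4: p0:(3,1)->(4,1) | p1:(4,5)->(4,4)->EXIT | p2:(3,3)->(4,3)
Step 5: p0:(4,1)->(4,2) | p1:escaped | p2:(4,3)->(4,4)->EXIT
Step 6: p0:(4,2)->(4,3) | p1:escaped | p2:escaped

(4,3) ESCAPED ESCAPED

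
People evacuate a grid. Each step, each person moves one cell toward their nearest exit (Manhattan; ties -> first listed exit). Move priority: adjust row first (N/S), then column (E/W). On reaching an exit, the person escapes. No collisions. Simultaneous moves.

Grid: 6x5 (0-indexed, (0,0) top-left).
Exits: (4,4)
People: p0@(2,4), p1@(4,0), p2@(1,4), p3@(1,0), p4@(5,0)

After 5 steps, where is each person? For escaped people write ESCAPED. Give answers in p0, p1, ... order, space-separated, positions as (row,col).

Step 1: p0:(2,4)->(3,4) | p1:(4,0)->(4,1) | p2:(1,4)->(2,4) | p3:(1,0)->(2,0) | p4:(5,0)->(4,0)
Step 2: p0:(3,4)->(4,4)->EXIT | p1:(4,1)->(4,2) | p2:(2,4)->(3,4) | p3:(2,0)->(3,0) | p4:(4,0)->(4,1)
Step 3: p0:escaped | p1:(4,2)->(4,3) | p2:(3,4)->(4,4)->EXIT | p3:(3,0)->(4,0) | p4:(4,1)->(4,2)
Step 4: p0:escaped | p1:(4,3)->(4,4)->EXIT | p2:escaped | p3:(4,0)->(4,1) | p4:(4,2)->(4,3)
Step 5: p0:escaped | p1:escaped | p2:escaped | p3:(4,1)->(4,2) | p4:(4,3)->(4,4)->EXIT

ESCAPED ESCAPED ESCAPED (4,2) ESCAPED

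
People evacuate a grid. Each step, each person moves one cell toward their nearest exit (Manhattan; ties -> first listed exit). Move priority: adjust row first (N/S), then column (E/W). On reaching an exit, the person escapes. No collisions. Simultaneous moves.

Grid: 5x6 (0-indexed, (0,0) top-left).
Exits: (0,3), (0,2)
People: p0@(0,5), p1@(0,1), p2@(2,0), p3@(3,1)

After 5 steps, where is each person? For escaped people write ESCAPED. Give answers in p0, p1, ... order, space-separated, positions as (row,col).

Step 1: p0:(0,5)->(0,4) | p1:(0,1)->(0,2)->EXIT | p2:(2,0)->(1,0) | p3:(3,1)->(2,1)
Step 2: p0:(0,4)->(0,3)->EXIT | p1:escaped | p2:(1,0)->(0,0) | p3:(2,1)->(1,1)
Step 3: p0:escaped | p1:escaped | p2:(0,0)->(0,1) | p3:(1,1)->(0,1)
Step 4: p0:escaped | p1:escaped | p2:(0,1)->(0,2)->EXIT | p3:(0,1)->(0,2)->EXIT

ESCAPED ESCAPED ESCAPED ESCAPED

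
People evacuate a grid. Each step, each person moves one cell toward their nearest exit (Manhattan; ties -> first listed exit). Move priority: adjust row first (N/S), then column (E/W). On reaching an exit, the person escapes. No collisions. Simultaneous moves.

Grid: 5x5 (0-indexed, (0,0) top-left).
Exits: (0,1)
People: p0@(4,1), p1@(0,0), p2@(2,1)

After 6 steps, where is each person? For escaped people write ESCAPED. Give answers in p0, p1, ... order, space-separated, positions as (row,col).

Step 1: p0:(4,1)->(3,1) | p1:(0,0)->(0,1)->EXIT | p2:(2,1)->(1,1)
Step 2: p0:(3,1)->(2,1) | p1:escaped | p2:(1,1)->(0,1)->EXIT
Step 3: p0:(2,1)->(1,1) | p1:escaped | p2:escaped
Step 4: p0:(1,1)->(0,1)->EXIT | p1:escaped | p2:escaped

ESCAPED ESCAPED ESCAPED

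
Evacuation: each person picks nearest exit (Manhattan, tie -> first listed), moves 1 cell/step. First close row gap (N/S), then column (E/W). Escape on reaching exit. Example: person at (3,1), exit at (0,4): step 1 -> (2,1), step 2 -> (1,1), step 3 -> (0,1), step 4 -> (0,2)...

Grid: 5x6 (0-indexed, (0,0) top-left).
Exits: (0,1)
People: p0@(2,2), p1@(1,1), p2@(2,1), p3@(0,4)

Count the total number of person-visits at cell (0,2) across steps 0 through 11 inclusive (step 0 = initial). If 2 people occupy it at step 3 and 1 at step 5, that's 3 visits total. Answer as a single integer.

Step 0: p0@(2,2) p1@(1,1) p2@(2,1) p3@(0,4) -> at (0,2): 0 [-], cum=0
Step 1: p0@(1,2) p1@ESC p2@(1,1) p3@(0,3) -> at (0,2): 0 [-], cum=0
Step 2: p0@(0,2) p1@ESC p2@ESC p3@(0,2) -> at (0,2): 2 [p0,p3], cum=2
Step 3: p0@ESC p1@ESC p2@ESC p3@ESC -> at (0,2): 0 [-], cum=2
Total visits = 2

Answer: 2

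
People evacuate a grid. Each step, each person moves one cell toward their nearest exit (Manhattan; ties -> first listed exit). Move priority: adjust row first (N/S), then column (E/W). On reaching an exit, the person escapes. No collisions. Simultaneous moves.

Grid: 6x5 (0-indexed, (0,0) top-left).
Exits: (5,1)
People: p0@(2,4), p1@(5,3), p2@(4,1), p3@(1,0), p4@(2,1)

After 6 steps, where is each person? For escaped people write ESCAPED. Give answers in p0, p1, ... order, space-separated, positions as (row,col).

Step 1: p0:(2,4)->(3,4) | p1:(5,3)->(5,2) | p2:(4,1)->(5,1)->EXIT | p3:(1,0)->(2,0) | p4:(2,1)->(3,1)
Step 2: p0:(3,4)->(4,4) | p1:(5,2)->(5,1)->EXIT | p2:escaped | p3:(2,0)->(3,0) | p4:(3,1)->(4,1)
Step 3: p0:(4,4)->(5,4) | p1:escaped | p2:escaped | p3:(3,0)->(4,0) | p4:(4,1)->(5,1)->EXIT
Step 4: p0:(5,4)->(5,3) | p1:escaped | p2:escaped | p3:(4,0)->(5,0) | p4:escaped
Step 5: p0:(5,3)->(5,2) | p1:escaped | p2:escaped | p3:(5,0)->(5,1)->EXIT | p4:escaped
Step 6: p0:(5,2)->(5,1)->EXIT | p1:escaped | p2:escaped | p3:escaped | p4:escaped

ESCAPED ESCAPED ESCAPED ESCAPED ESCAPED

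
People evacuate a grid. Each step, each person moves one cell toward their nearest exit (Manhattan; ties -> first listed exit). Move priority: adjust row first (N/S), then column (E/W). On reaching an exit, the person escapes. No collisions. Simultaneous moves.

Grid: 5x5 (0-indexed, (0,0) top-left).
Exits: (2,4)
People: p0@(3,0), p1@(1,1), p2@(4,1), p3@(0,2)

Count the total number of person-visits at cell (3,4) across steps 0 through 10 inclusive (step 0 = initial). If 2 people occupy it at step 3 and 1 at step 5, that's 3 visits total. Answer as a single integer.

Answer: 0

Derivation:
Step 0: p0@(3,0) p1@(1,1) p2@(4,1) p3@(0,2) -> at (3,4): 0 [-], cum=0
Step 1: p0@(2,0) p1@(2,1) p2@(3,1) p3@(1,2) -> at (3,4): 0 [-], cum=0
Step 2: p0@(2,1) p1@(2,2) p2@(2,1) p3@(2,2) -> at (3,4): 0 [-], cum=0
Step 3: p0@(2,2) p1@(2,3) p2@(2,2) p3@(2,3) -> at (3,4): 0 [-], cum=0
Step 4: p0@(2,3) p1@ESC p2@(2,3) p3@ESC -> at (3,4): 0 [-], cum=0
Step 5: p0@ESC p1@ESC p2@ESC p3@ESC -> at (3,4): 0 [-], cum=0
Total visits = 0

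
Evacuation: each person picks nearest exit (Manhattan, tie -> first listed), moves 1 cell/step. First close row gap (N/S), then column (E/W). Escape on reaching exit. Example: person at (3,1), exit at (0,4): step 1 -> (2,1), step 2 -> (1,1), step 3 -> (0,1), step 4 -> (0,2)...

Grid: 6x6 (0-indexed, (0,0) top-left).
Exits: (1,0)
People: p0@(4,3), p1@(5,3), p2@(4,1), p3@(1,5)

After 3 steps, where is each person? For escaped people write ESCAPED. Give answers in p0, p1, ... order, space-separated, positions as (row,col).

Step 1: p0:(4,3)->(3,3) | p1:(5,3)->(4,3) | p2:(4,1)->(3,1) | p3:(1,5)->(1,4)
Step 2: p0:(3,3)->(2,3) | p1:(4,3)->(3,3) | p2:(3,1)->(2,1) | p3:(1,4)->(1,3)
Step 3: p0:(2,3)->(1,3) | p1:(3,3)->(2,3) | p2:(2,1)->(1,1) | p3:(1,3)->(1,2)

(1,3) (2,3) (1,1) (1,2)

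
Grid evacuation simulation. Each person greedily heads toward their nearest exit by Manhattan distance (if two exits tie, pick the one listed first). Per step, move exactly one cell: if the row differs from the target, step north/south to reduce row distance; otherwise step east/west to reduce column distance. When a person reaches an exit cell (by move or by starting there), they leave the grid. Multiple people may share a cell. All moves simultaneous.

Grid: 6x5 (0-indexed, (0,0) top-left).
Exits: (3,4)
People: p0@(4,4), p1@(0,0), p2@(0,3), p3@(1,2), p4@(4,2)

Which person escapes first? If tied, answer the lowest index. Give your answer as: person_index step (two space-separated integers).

Step 1: p0:(4,4)->(3,4)->EXIT | p1:(0,0)->(1,0) | p2:(0,3)->(1,3) | p3:(1,2)->(2,2) | p4:(4,2)->(3,2)
Step 2: p0:escaped | p1:(1,0)->(2,0) | p2:(1,3)->(2,3) | p3:(2,2)->(3,2) | p4:(3,2)->(3,3)
Step 3: p0:escaped | p1:(2,0)->(3,0) | p2:(2,3)->(3,3) | p3:(3,2)->(3,3) | p4:(3,3)->(3,4)->EXIT
Step 4: p0:escaped | p1:(3,0)->(3,1) | p2:(3,3)->(3,4)->EXIT | p3:(3,3)->(3,4)->EXIT | p4:escaped
Step 5: p0:escaped | p1:(3,1)->(3,2) | p2:escaped | p3:escaped | p4:escaped
Step 6: p0:escaped | p1:(3,2)->(3,3) | p2:escaped | p3:escaped | p4:escaped
Step 7: p0:escaped | p1:(3,3)->(3,4)->EXIT | p2:escaped | p3:escaped | p4:escaped
Exit steps: [1, 7, 4, 4, 3]
First to escape: p0 at step 1

Answer: 0 1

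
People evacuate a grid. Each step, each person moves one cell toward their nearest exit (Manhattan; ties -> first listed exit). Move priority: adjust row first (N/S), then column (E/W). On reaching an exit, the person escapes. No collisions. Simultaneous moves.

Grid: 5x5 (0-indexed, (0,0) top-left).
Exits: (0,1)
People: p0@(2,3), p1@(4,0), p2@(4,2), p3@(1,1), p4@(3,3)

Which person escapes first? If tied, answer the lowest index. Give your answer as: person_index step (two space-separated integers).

Step 1: p0:(2,3)->(1,3) | p1:(4,0)->(3,0) | p2:(4,2)->(3,2) | p3:(1,1)->(0,1)->EXIT | p4:(3,3)->(2,3)
Step 2: p0:(1,3)->(0,3) | p1:(3,0)->(2,0) | p2:(3,2)->(2,2) | p3:escaped | p4:(2,3)->(1,3)
Step 3: p0:(0,3)->(0,2) | p1:(2,0)->(1,0) | p2:(2,2)->(1,2) | p3:escaped | p4:(1,3)->(0,3)
Step 4: p0:(0,2)->(0,1)->EXIT | p1:(1,0)->(0,0) | p2:(1,2)->(0,2) | p3:escaped | p4:(0,3)->(0,2)
Step 5: p0:escaped | p1:(0,0)->(0,1)->EXIT | p2:(0,2)->(0,1)->EXIT | p3:escaped | p4:(0,2)->(0,1)->EXIT
Exit steps: [4, 5, 5, 1, 5]
First to escape: p3 at step 1

Answer: 3 1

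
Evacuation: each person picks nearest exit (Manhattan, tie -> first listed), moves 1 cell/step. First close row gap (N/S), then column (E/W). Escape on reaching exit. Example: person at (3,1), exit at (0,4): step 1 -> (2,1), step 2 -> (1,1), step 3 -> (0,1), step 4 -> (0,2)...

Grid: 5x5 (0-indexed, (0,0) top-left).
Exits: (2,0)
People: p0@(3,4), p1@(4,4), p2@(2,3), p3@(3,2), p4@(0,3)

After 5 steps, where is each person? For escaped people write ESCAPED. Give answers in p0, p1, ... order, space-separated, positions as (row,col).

Step 1: p0:(3,4)->(2,4) | p1:(4,4)->(3,4) | p2:(2,3)->(2,2) | p3:(3,2)->(2,2) | p4:(0,3)->(1,3)
Step 2: p0:(2,4)->(2,3) | p1:(3,4)->(2,4) | p2:(2,2)->(2,1) | p3:(2,2)->(2,1) | p4:(1,3)->(2,3)
Step 3: p0:(2,3)->(2,2) | p1:(2,4)->(2,3) | p2:(2,1)->(2,0)->EXIT | p3:(2,1)->(2,0)->EXIT | p4:(2,3)->(2,2)
Step 4: p0:(2,2)->(2,1) | p1:(2,3)->(2,2) | p2:escaped | p3:escaped | p4:(2,2)->(2,1)
Step 5: p0:(2,1)->(2,0)->EXIT | p1:(2,2)->(2,1) | p2:escaped | p3:escaped | p4:(2,1)->(2,0)->EXIT

ESCAPED (2,1) ESCAPED ESCAPED ESCAPED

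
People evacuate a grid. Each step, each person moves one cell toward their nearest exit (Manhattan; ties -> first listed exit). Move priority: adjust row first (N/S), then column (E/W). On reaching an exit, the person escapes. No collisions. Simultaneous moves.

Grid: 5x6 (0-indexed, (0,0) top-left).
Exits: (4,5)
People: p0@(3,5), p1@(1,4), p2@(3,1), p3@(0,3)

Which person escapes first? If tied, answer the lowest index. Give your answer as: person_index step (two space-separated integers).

Answer: 0 1

Derivation:
Step 1: p0:(3,5)->(4,5)->EXIT | p1:(1,4)->(2,4) | p2:(3,1)->(4,1) | p3:(0,3)->(1,3)
Step 2: p0:escaped | p1:(2,4)->(3,4) | p2:(4,1)->(4,2) | p3:(1,3)->(2,3)
Step 3: p0:escaped | p1:(3,4)->(4,4) | p2:(4,2)->(4,3) | p3:(2,3)->(3,3)
Step 4: p0:escaped | p1:(4,4)->(4,5)->EXIT | p2:(4,3)->(4,4) | p3:(3,3)->(4,3)
Step 5: p0:escaped | p1:escaped | p2:(4,4)->(4,5)->EXIT | p3:(4,3)->(4,4)
Step 6: p0:escaped | p1:escaped | p2:escaped | p3:(4,4)->(4,5)->EXIT
Exit steps: [1, 4, 5, 6]
First to escape: p0 at step 1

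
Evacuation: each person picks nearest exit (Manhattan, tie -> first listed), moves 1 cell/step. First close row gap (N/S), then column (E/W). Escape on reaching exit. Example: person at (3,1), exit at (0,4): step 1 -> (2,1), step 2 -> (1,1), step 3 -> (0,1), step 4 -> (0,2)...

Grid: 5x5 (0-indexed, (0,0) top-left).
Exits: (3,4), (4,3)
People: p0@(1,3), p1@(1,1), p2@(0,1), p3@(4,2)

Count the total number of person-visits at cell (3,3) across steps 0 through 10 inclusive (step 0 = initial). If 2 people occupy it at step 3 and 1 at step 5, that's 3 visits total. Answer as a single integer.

Answer: 3

Derivation:
Step 0: p0@(1,3) p1@(1,1) p2@(0,1) p3@(4,2) -> at (3,3): 0 [-], cum=0
Step 1: p0@(2,3) p1@(2,1) p2@(1,1) p3@ESC -> at (3,3): 0 [-], cum=0
Step 2: p0@(3,3) p1@(3,1) p2@(2,1) p3@ESC -> at (3,3): 1 [p0], cum=1
Step 3: p0@ESC p1@(3,2) p2@(3,1) p3@ESC -> at (3,3): 0 [-], cum=1
Step 4: p0@ESC p1@(3,3) p2@(3,2) p3@ESC -> at (3,3): 1 [p1], cum=2
Step 5: p0@ESC p1@ESC p2@(3,3) p3@ESC -> at (3,3): 1 [p2], cum=3
Step 6: p0@ESC p1@ESC p2@ESC p3@ESC -> at (3,3): 0 [-], cum=3
Total visits = 3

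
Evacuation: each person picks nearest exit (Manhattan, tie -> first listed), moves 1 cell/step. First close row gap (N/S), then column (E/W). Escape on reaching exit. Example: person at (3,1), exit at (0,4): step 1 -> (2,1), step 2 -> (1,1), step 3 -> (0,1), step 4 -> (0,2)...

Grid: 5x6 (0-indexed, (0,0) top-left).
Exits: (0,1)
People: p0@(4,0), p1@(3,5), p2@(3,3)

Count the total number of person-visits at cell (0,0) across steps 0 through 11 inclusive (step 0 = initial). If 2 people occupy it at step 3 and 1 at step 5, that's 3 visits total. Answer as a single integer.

Answer: 1

Derivation:
Step 0: p0@(4,0) p1@(3,5) p2@(3,3) -> at (0,0): 0 [-], cum=0
Step 1: p0@(3,0) p1@(2,5) p2@(2,3) -> at (0,0): 0 [-], cum=0
Step 2: p0@(2,0) p1@(1,5) p2@(1,3) -> at (0,0): 0 [-], cum=0
Step 3: p0@(1,0) p1@(0,5) p2@(0,3) -> at (0,0): 0 [-], cum=0
Step 4: p0@(0,0) p1@(0,4) p2@(0,2) -> at (0,0): 1 [p0], cum=1
Step 5: p0@ESC p1@(0,3) p2@ESC -> at (0,0): 0 [-], cum=1
Step 6: p0@ESC p1@(0,2) p2@ESC -> at (0,0): 0 [-], cum=1
Step 7: p0@ESC p1@ESC p2@ESC -> at (0,0): 0 [-], cum=1
Total visits = 1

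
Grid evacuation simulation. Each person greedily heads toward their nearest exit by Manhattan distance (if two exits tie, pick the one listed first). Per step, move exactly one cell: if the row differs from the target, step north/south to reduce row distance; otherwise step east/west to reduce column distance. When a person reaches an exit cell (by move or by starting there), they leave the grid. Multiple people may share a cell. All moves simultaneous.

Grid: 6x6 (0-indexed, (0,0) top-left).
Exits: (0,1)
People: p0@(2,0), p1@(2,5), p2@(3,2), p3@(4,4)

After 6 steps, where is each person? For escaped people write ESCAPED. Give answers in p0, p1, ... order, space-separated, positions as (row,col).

Step 1: p0:(2,0)->(1,0) | p1:(2,5)->(1,5) | p2:(3,2)->(2,2) | p3:(4,4)->(3,4)
Step 2: p0:(1,0)->(0,0) | p1:(1,5)->(0,5) | p2:(2,2)->(1,2) | p3:(3,4)->(2,4)
Step 3: p0:(0,0)->(0,1)->EXIT | p1:(0,5)->(0,4) | p2:(1,2)->(0,2) | p3:(2,4)->(1,4)
Step 4: p0:escaped | p1:(0,4)->(0,3) | p2:(0,2)->(0,1)->EXIT | p3:(1,4)->(0,4)
Step 5: p0:escaped | p1:(0,3)->(0,2) | p2:escaped | p3:(0,4)->(0,3)
Step 6: p0:escaped | p1:(0,2)->(0,1)->EXIT | p2:escaped | p3:(0,3)->(0,2)

ESCAPED ESCAPED ESCAPED (0,2)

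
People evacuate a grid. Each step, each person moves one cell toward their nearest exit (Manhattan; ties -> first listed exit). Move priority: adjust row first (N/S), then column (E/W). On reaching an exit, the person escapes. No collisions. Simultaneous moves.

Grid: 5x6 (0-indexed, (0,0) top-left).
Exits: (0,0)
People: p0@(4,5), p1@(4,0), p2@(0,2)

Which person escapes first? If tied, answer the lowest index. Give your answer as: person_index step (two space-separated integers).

Step 1: p0:(4,5)->(3,5) | p1:(4,0)->(3,0) | p2:(0,2)->(0,1)
Step 2: p0:(3,5)->(2,5) | p1:(3,0)->(2,0) | p2:(0,1)->(0,0)->EXIT
Step 3: p0:(2,5)->(1,5) | p1:(2,0)->(1,0) | p2:escaped
Step 4: p0:(1,5)->(0,5) | p1:(1,0)->(0,0)->EXIT | p2:escaped
Step 5: p0:(0,5)->(0,4) | p1:escaped | p2:escaped
Step 6: p0:(0,4)->(0,3) | p1:escaped | p2:escaped
Step 7: p0:(0,3)->(0,2) | p1:escaped | p2:escaped
Step 8: p0:(0,2)->(0,1) | p1:escaped | p2:escaped
Step 9: p0:(0,1)->(0,0)->EXIT | p1:escaped | p2:escaped
Exit steps: [9, 4, 2]
First to escape: p2 at step 2

Answer: 2 2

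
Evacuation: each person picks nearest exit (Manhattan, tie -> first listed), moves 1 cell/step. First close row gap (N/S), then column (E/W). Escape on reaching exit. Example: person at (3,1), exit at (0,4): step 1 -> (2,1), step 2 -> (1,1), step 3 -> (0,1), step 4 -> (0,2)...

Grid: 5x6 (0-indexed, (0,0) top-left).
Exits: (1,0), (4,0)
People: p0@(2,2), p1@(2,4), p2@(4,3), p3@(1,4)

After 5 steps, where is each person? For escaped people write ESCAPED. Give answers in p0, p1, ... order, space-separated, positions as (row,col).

Step 1: p0:(2,2)->(1,2) | p1:(2,4)->(1,4) | p2:(4,3)->(4,2) | p3:(1,4)->(1,3)
Step 2: p0:(1,2)->(1,1) | p1:(1,4)->(1,3) | p2:(4,2)->(4,1) | p3:(1,3)->(1,2)
Step 3: p0:(1,1)->(1,0)->EXIT | p1:(1,3)->(1,2) | p2:(4,1)->(4,0)->EXIT | p3:(1,2)->(1,1)
Step 4: p0:escaped | p1:(1,2)->(1,1) | p2:escaped | p3:(1,1)->(1,0)->EXIT
Step 5: p0:escaped | p1:(1,1)->(1,0)->EXIT | p2:escaped | p3:escaped

ESCAPED ESCAPED ESCAPED ESCAPED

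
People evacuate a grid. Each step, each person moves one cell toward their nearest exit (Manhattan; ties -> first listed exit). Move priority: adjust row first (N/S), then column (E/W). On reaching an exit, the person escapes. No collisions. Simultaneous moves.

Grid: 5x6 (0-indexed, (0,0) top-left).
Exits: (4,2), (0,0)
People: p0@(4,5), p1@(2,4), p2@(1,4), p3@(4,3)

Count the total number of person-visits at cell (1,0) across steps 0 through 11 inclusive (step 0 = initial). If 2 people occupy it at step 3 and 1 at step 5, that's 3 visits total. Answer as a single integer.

Step 0: p0@(4,5) p1@(2,4) p2@(1,4) p3@(4,3) -> at (1,0): 0 [-], cum=0
Step 1: p0@(4,4) p1@(3,4) p2@(2,4) p3@ESC -> at (1,0): 0 [-], cum=0
Step 2: p0@(4,3) p1@(4,4) p2@(3,4) p3@ESC -> at (1,0): 0 [-], cum=0
Step 3: p0@ESC p1@(4,3) p2@(4,4) p3@ESC -> at (1,0): 0 [-], cum=0
Step 4: p0@ESC p1@ESC p2@(4,3) p3@ESC -> at (1,0): 0 [-], cum=0
Step 5: p0@ESC p1@ESC p2@ESC p3@ESC -> at (1,0): 0 [-], cum=0
Total visits = 0

Answer: 0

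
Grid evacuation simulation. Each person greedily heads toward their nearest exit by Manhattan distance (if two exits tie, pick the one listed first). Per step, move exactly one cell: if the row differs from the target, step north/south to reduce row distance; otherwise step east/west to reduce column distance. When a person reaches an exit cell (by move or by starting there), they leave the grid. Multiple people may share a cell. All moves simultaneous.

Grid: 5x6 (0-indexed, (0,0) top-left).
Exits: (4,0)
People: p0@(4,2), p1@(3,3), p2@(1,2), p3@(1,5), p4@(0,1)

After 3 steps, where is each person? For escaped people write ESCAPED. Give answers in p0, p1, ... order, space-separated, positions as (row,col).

Step 1: p0:(4,2)->(4,1) | p1:(3,3)->(4,3) | p2:(1,2)->(2,2) | p3:(1,5)->(2,5) | p4:(0,1)->(1,1)
Step 2: p0:(4,1)->(4,0)->EXIT | p1:(4,3)->(4,2) | p2:(2,2)->(3,2) | p3:(2,5)->(3,5) | p4:(1,1)->(2,1)
Step 3: p0:escaped | p1:(4,2)->(4,1) | p2:(3,2)->(4,2) | p3:(3,5)->(4,5) | p4:(2,1)->(3,1)

ESCAPED (4,1) (4,2) (4,5) (3,1)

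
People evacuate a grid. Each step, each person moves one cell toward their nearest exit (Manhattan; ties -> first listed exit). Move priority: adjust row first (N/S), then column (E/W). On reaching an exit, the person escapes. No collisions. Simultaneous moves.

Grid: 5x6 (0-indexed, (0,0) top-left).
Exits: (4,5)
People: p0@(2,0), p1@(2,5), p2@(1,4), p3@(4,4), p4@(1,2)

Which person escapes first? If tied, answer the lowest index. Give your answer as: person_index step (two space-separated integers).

Step 1: p0:(2,0)->(3,0) | p1:(2,5)->(3,5) | p2:(1,4)->(2,4) | p3:(4,4)->(4,5)->EXIT | p4:(1,2)->(2,2)
Step 2: p0:(3,0)->(4,0) | p1:(3,5)->(4,5)->EXIT | p2:(2,4)->(3,4) | p3:escaped | p4:(2,2)->(3,2)
Step 3: p0:(4,0)->(4,1) | p1:escaped | p2:(3,4)->(4,4) | p3:escaped | p4:(3,2)->(4,2)
Step 4: p0:(4,1)->(4,2) | p1:escaped | p2:(4,4)->(4,5)->EXIT | p3:escaped | p4:(4,2)->(4,3)
Step 5: p0:(4,2)->(4,3) | p1:escaped | p2:escaped | p3:escaped | p4:(4,3)->(4,4)
Step 6: p0:(4,3)->(4,4) | p1:escaped | p2:escaped | p3:escaped | p4:(4,4)->(4,5)->EXIT
Step 7: p0:(4,4)->(4,5)->EXIT | p1:escaped | p2:escaped | p3:escaped | p4:escaped
Exit steps: [7, 2, 4, 1, 6]
First to escape: p3 at step 1

Answer: 3 1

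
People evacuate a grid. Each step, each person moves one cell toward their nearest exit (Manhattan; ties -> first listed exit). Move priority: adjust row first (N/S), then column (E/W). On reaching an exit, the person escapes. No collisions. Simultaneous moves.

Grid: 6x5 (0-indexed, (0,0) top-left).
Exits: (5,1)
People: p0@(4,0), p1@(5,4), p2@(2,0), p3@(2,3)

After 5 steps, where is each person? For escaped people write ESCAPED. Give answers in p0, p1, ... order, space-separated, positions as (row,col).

Step 1: p0:(4,0)->(5,0) | p1:(5,4)->(5,3) | p2:(2,0)->(3,0) | p3:(2,3)->(3,3)
Step 2: p0:(5,0)->(5,1)->EXIT | p1:(5,3)->(5,2) | p2:(3,0)->(4,0) | p3:(3,3)->(4,3)
Step 3: p0:escaped | p1:(5,2)->(5,1)->EXIT | p2:(4,0)->(5,0) | p3:(4,3)->(5,3)
Step 4: p0:escaped | p1:escaped | p2:(5,0)->(5,1)->EXIT | p3:(5,3)->(5,2)
Step 5: p0:escaped | p1:escaped | p2:escaped | p3:(5,2)->(5,1)->EXIT

ESCAPED ESCAPED ESCAPED ESCAPED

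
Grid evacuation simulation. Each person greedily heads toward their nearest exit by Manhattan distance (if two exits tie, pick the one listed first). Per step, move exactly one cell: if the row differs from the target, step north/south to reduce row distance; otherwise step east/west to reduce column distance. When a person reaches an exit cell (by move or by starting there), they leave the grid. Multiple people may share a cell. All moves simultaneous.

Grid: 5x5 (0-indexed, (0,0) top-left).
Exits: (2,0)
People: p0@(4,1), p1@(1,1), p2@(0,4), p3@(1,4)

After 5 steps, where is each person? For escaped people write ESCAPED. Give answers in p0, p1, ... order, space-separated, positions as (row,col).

Step 1: p0:(4,1)->(3,1) | p1:(1,1)->(2,1) | p2:(0,4)->(1,4) | p3:(1,4)->(2,4)
Step 2: p0:(3,1)->(2,1) | p1:(2,1)->(2,0)->EXIT | p2:(1,4)->(2,4) | p3:(2,4)->(2,3)
Step 3: p0:(2,1)->(2,0)->EXIT | p1:escaped | p2:(2,4)->(2,3) | p3:(2,3)->(2,2)
Step 4: p0:escaped | p1:escaped | p2:(2,3)->(2,2) | p3:(2,2)->(2,1)
Step 5: p0:escaped | p1:escaped | p2:(2,2)->(2,1) | p3:(2,1)->(2,0)->EXIT

ESCAPED ESCAPED (2,1) ESCAPED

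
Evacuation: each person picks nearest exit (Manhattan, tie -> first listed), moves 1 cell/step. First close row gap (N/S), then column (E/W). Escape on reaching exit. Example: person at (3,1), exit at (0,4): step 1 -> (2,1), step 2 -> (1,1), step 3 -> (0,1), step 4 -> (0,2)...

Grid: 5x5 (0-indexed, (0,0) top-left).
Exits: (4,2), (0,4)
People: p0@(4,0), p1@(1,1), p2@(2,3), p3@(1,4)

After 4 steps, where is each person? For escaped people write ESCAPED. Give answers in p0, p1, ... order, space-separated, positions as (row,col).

Step 1: p0:(4,0)->(4,1) | p1:(1,1)->(2,1) | p2:(2,3)->(3,3) | p3:(1,4)->(0,4)->EXIT
Step 2: p0:(4,1)->(4,2)->EXIT | p1:(2,1)->(3,1) | p2:(3,3)->(4,3) | p3:escaped
Step 3: p0:escaped | p1:(3,1)->(4,1) | p2:(4,3)->(4,2)->EXIT | p3:escaped
Step 4: p0:escaped | p1:(4,1)->(4,2)->EXIT | p2:escaped | p3:escaped

ESCAPED ESCAPED ESCAPED ESCAPED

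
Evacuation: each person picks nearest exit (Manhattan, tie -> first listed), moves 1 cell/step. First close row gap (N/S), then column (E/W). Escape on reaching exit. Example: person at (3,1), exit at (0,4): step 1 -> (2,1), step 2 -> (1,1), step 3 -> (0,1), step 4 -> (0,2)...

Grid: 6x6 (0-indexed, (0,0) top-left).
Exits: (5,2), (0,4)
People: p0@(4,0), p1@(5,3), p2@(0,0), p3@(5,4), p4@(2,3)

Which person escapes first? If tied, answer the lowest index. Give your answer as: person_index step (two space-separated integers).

Step 1: p0:(4,0)->(5,0) | p1:(5,3)->(5,2)->EXIT | p2:(0,0)->(0,1) | p3:(5,4)->(5,3) | p4:(2,3)->(1,3)
Step 2: p0:(5,0)->(5,1) | p1:escaped | p2:(0,1)->(0,2) | p3:(5,3)->(5,2)->EXIT | p4:(1,3)->(0,3)
Step 3: p0:(5,1)->(5,2)->EXIT | p1:escaped | p2:(0,2)->(0,3) | p3:escaped | p4:(0,3)->(0,4)->EXIT
Step 4: p0:escaped | p1:escaped | p2:(0,3)->(0,4)->EXIT | p3:escaped | p4:escaped
Exit steps: [3, 1, 4, 2, 3]
First to escape: p1 at step 1

Answer: 1 1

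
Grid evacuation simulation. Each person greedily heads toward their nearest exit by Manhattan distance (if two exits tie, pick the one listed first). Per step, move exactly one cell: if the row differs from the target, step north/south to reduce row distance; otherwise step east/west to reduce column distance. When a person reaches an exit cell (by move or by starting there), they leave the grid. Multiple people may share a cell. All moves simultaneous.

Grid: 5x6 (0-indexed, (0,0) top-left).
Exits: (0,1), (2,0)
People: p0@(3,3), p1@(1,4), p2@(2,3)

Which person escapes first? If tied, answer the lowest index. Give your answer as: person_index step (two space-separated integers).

Step 1: p0:(3,3)->(2,3) | p1:(1,4)->(0,4) | p2:(2,3)->(2,2)
Step 2: p0:(2,3)->(2,2) | p1:(0,4)->(0,3) | p2:(2,2)->(2,1)
Step 3: p0:(2,2)->(2,1) | p1:(0,3)->(0,2) | p2:(2,1)->(2,0)->EXIT
Step 4: p0:(2,1)->(2,0)->EXIT | p1:(0,2)->(0,1)->EXIT | p2:escaped
Exit steps: [4, 4, 3]
First to escape: p2 at step 3

Answer: 2 3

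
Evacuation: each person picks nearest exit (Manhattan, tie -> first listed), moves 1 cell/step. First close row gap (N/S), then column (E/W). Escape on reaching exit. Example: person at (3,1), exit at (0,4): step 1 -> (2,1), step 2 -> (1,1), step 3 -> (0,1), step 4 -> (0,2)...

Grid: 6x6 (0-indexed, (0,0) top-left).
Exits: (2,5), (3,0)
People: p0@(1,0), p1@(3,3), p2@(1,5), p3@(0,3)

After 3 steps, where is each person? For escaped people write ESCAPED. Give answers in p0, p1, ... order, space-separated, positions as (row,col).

Step 1: p0:(1,0)->(2,0) | p1:(3,3)->(2,3) | p2:(1,5)->(2,5)->EXIT | p3:(0,3)->(1,3)
Step 2: p0:(2,0)->(3,0)->EXIT | p1:(2,3)->(2,4) | p2:escaped | p3:(1,3)->(2,3)
Step 3: p0:escaped | p1:(2,4)->(2,5)->EXIT | p2:escaped | p3:(2,3)->(2,4)

ESCAPED ESCAPED ESCAPED (2,4)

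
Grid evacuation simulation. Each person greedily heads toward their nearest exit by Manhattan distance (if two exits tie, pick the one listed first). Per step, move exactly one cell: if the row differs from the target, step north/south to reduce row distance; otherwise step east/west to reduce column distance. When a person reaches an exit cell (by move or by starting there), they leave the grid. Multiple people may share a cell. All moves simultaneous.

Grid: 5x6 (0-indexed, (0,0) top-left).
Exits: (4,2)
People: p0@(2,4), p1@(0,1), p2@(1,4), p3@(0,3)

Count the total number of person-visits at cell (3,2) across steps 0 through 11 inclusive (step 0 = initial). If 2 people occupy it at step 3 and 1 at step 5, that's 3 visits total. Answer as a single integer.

Step 0: p0@(2,4) p1@(0,1) p2@(1,4) p3@(0,3) -> at (3,2): 0 [-], cum=0
Step 1: p0@(3,4) p1@(1,1) p2@(2,4) p3@(1,3) -> at (3,2): 0 [-], cum=0
Step 2: p0@(4,4) p1@(2,1) p2@(3,4) p3@(2,3) -> at (3,2): 0 [-], cum=0
Step 3: p0@(4,3) p1@(3,1) p2@(4,4) p3@(3,3) -> at (3,2): 0 [-], cum=0
Step 4: p0@ESC p1@(4,1) p2@(4,3) p3@(4,3) -> at (3,2): 0 [-], cum=0
Step 5: p0@ESC p1@ESC p2@ESC p3@ESC -> at (3,2): 0 [-], cum=0
Total visits = 0

Answer: 0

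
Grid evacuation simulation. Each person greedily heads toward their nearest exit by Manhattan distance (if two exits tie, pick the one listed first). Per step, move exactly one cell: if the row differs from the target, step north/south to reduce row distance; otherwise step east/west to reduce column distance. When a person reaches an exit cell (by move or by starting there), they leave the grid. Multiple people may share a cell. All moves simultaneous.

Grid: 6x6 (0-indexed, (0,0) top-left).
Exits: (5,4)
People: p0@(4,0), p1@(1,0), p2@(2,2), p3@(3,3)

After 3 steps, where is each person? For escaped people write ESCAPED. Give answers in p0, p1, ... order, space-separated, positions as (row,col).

Step 1: p0:(4,0)->(5,0) | p1:(1,0)->(2,0) | p2:(2,2)->(3,2) | p3:(3,3)->(4,3)
Step 2: p0:(5,0)->(5,1) | p1:(2,0)->(3,0) | p2:(3,2)->(4,2) | p3:(4,3)->(5,3)
Step 3: p0:(5,1)->(5,2) | p1:(3,0)->(4,0) | p2:(4,2)->(5,2) | p3:(5,3)->(5,4)->EXIT

(5,2) (4,0) (5,2) ESCAPED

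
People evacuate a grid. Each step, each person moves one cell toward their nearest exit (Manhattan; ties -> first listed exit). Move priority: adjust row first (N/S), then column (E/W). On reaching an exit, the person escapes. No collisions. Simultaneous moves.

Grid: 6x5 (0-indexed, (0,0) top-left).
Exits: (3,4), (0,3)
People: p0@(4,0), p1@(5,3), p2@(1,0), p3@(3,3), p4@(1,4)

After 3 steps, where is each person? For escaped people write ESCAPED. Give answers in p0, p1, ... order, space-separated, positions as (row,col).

Step 1: p0:(4,0)->(3,0) | p1:(5,3)->(4,3) | p2:(1,0)->(0,0) | p3:(3,3)->(3,4)->EXIT | p4:(1,4)->(2,4)
Step 2: p0:(3,0)->(3,1) | p1:(4,3)->(3,3) | p2:(0,0)->(0,1) | p3:escaped | p4:(2,4)->(3,4)->EXIT
Step 3: p0:(3,1)->(3,2) | p1:(3,3)->(3,4)->EXIT | p2:(0,1)->(0,2) | p3:escaped | p4:escaped

(3,2) ESCAPED (0,2) ESCAPED ESCAPED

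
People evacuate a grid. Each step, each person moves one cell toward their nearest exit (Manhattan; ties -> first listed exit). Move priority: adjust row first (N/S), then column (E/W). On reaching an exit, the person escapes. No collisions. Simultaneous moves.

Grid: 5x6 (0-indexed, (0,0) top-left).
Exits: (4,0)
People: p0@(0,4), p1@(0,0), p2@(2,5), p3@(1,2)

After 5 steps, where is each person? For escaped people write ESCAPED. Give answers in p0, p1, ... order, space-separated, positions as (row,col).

Step 1: p0:(0,4)->(1,4) | p1:(0,0)->(1,0) | p2:(2,5)->(3,5) | p3:(1,2)->(2,2)
Step 2: p0:(1,4)->(2,4) | p1:(1,0)->(2,0) | p2:(3,5)->(4,5) | p3:(2,2)->(3,2)
Step 3: p0:(2,4)->(3,4) | p1:(2,0)->(3,0) | p2:(4,5)->(4,4) | p3:(3,2)->(4,2)
Step 4: p0:(3,4)->(4,4) | p1:(3,0)->(4,0)->EXIT | p2:(4,4)->(4,3) | p3:(4,2)->(4,1)
Step 5: p0:(4,4)->(4,3) | p1:escaped | p2:(4,3)->(4,2) | p3:(4,1)->(4,0)->EXIT

(4,3) ESCAPED (4,2) ESCAPED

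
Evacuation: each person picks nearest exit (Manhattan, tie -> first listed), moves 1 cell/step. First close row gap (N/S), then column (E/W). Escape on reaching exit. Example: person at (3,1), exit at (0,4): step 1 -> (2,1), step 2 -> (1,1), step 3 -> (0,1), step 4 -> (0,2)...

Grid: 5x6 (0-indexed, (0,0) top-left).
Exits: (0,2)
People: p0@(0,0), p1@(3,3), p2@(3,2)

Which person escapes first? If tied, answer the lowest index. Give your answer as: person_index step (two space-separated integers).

Answer: 0 2

Derivation:
Step 1: p0:(0,0)->(0,1) | p1:(3,3)->(2,3) | p2:(3,2)->(2,2)
Step 2: p0:(0,1)->(0,2)->EXIT | p1:(2,3)->(1,3) | p2:(2,2)->(1,2)
Step 3: p0:escaped | p1:(1,3)->(0,3) | p2:(1,2)->(0,2)->EXIT
Step 4: p0:escaped | p1:(0,3)->(0,2)->EXIT | p2:escaped
Exit steps: [2, 4, 3]
First to escape: p0 at step 2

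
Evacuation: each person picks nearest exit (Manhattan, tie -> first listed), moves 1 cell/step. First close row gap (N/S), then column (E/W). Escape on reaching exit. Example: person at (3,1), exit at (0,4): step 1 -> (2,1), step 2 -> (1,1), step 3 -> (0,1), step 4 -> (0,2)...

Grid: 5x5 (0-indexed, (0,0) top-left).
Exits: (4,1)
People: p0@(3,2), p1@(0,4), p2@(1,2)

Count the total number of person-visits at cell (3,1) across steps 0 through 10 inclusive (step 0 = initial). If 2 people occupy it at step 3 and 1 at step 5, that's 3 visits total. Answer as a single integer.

Step 0: p0@(3,2) p1@(0,4) p2@(1,2) -> at (3,1): 0 [-], cum=0
Step 1: p0@(4,2) p1@(1,4) p2@(2,2) -> at (3,1): 0 [-], cum=0
Step 2: p0@ESC p1@(2,4) p2@(3,2) -> at (3,1): 0 [-], cum=0
Step 3: p0@ESC p1@(3,4) p2@(4,2) -> at (3,1): 0 [-], cum=0
Step 4: p0@ESC p1@(4,4) p2@ESC -> at (3,1): 0 [-], cum=0
Step 5: p0@ESC p1@(4,3) p2@ESC -> at (3,1): 0 [-], cum=0
Step 6: p0@ESC p1@(4,2) p2@ESC -> at (3,1): 0 [-], cum=0
Step 7: p0@ESC p1@ESC p2@ESC -> at (3,1): 0 [-], cum=0
Total visits = 0

Answer: 0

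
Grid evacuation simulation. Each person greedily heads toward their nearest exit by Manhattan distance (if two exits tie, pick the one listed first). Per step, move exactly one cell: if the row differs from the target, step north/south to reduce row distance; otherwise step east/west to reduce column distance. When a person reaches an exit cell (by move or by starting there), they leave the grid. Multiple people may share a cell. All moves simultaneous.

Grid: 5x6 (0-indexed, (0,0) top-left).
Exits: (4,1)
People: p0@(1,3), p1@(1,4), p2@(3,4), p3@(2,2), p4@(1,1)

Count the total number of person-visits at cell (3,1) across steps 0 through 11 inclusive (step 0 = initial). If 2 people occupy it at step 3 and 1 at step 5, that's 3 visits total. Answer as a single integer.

Answer: 1

Derivation:
Step 0: p0@(1,3) p1@(1,4) p2@(3,4) p3@(2,2) p4@(1,1) -> at (3,1): 0 [-], cum=0
Step 1: p0@(2,3) p1@(2,4) p2@(4,4) p3@(3,2) p4@(2,1) -> at (3,1): 0 [-], cum=0
Step 2: p0@(3,3) p1@(3,4) p2@(4,3) p3@(4,2) p4@(3,1) -> at (3,1): 1 [p4], cum=1
Step 3: p0@(4,3) p1@(4,4) p2@(4,2) p3@ESC p4@ESC -> at (3,1): 0 [-], cum=1
Step 4: p0@(4,2) p1@(4,3) p2@ESC p3@ESC p4@ESC -> at (3,1): 0 [-], cum=1
Step 5: p0@ESC p1@(4,2) p2@ESC p3@ESC p4@ESC -> at (3,1): 0 [-], cum=1
Step 6: p0@ESC p1@ESC p2@ESC p3@ESC p4@ESC -> at (3,1): 0 [-], cum=1
Total visits = 1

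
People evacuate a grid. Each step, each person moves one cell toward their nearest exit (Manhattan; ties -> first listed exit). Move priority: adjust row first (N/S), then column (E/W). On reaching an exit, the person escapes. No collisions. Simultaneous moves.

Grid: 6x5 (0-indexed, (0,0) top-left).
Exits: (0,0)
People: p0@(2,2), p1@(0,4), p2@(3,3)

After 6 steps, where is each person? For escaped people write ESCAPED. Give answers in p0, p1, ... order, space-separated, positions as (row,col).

Step 1: p0:(2,2)->(1,2) | p1:(0,4)->(0,3) | p2:(3,3)->(2,3)
Step 2: p0:(1,2)->(0,2) | p1:(0,3)->(0,2) | p2:(2,3)->(1,3)
Step 3: p0:(0,2)->(0,1) | p1:(0,2)->(0,1) | p2:(1,3)->(0,3)
Step 4: p0:(0,1)->(0,0)->EXIT | p1:(0,1)->(0,0)->EXIT | p2:(0,3)->(0,2)
Step 5: p0:escaped | p1:escaped | p2:(0,2)->(0,1)
Step 6: p0:escaped | p1:escaped | p2:(0,1)->(0,0)->EXIT

ESCAPED ESCAPED ESCAPED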